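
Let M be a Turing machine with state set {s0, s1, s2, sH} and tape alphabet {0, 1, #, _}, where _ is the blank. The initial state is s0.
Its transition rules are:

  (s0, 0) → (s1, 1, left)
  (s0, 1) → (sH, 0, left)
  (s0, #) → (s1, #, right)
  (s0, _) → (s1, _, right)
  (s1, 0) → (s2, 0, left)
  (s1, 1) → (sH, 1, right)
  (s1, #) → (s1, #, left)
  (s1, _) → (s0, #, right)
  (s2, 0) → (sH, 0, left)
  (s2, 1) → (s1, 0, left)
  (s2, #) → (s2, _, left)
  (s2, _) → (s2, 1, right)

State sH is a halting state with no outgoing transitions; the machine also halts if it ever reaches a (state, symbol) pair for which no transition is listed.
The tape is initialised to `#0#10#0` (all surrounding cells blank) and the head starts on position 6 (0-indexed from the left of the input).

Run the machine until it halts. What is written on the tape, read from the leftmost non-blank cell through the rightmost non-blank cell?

110#00#1

s0 | _#0#10#[0]   read 0 → write 1, move left, go to s1
s1 | _#0#10[#]1   read # → write #, move left, go to s1
s1 | _#0#1[0]#1   read 0 → write 0, move left, go to s2
s2 | _#0#[1]0#1   read 1 → write 0, move left, go to s1
s1 | _#0[#]00#1   read # → write #, move left, go to s1
s1 | _#[0]#00#1   read 0 → write 0, move left, go to s2
s2 | _[#]0#00#1   read # → write _, move left, go to s2
s2 | [_]_0#00#1   read _ → write 1, move right, go to s2
s2 | 1[_]0#00#1   read _ → write 1, move right, go to s2
s2 | 11[0]#00#1   read 0 → write 0, move left, go to sH
sH | 1[1]0#00#1
The non-blank tape span at halt is 110#00#1.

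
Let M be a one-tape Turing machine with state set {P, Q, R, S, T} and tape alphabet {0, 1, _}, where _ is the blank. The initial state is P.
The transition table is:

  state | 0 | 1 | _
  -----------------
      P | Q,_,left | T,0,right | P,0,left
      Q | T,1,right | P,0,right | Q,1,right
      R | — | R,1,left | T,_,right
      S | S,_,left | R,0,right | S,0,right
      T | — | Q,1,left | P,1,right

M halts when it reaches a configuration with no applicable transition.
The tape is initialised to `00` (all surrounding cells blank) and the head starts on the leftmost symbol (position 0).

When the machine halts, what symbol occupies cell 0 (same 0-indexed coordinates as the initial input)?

P | _[0]0__   read 0 → write _, move left, go to Q
Q | [_]_0__   read _ → write 1, move right, go to Q
Q | 1[_]0__   read _ → write 1, move right, go to Q
Q | 11[0]__   read 0 → write 1, move right, go to T
T | 111[_]_   read _ → write 1, move right, go to P
P | 1111[_]   read _ → write 0, move left, go to P
P | 111[1]0   read 1 → write 0, move right, go to T
T | 1110[0]
Cell 0 holds 1 when M halts.

1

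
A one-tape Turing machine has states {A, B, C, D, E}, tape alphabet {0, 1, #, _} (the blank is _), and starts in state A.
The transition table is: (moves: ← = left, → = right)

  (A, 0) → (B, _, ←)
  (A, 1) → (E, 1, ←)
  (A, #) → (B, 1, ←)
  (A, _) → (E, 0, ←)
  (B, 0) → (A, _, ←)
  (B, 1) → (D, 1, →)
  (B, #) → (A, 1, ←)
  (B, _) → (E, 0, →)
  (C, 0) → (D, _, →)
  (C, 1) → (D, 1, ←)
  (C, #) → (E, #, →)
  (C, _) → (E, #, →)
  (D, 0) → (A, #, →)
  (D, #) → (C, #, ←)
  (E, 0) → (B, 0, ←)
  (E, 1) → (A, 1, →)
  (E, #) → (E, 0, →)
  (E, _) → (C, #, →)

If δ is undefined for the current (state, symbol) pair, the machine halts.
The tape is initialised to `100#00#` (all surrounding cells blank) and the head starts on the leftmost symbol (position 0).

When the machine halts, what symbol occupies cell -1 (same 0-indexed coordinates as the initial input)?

state=A head=0 tape=__[1]00#00#   (A,1)→(E,1,←)
state=E head=-1 tape=_[_]100#00#   (E,_)→(C,#,→)
state=C head=0 tape=_#[1]00#00#   (C,1)→(D,1,←)
state=D head=-1 tape=_[#]100#00#   (D,#)→(C,#,←)
state=C head=-2 tape=[_]#100#00#   (C,_)→(E,#,→)
state=E head=-1 tape=#[#]100#00#   (E,#)→(E,0,→)
state=E head=0 tape=#0[1]00#00#   (E,1)→(A,1,→)
state=A head=1 tape=#01[0]0#00#   (A,0)→(B,_,←)
state=B head=0 tape=#0[1]_0#00#   (B,1)→(D,1,→)
state=D head=1 tape=#01[_]0#00#
Cell -1 holds 0 when M halts.

0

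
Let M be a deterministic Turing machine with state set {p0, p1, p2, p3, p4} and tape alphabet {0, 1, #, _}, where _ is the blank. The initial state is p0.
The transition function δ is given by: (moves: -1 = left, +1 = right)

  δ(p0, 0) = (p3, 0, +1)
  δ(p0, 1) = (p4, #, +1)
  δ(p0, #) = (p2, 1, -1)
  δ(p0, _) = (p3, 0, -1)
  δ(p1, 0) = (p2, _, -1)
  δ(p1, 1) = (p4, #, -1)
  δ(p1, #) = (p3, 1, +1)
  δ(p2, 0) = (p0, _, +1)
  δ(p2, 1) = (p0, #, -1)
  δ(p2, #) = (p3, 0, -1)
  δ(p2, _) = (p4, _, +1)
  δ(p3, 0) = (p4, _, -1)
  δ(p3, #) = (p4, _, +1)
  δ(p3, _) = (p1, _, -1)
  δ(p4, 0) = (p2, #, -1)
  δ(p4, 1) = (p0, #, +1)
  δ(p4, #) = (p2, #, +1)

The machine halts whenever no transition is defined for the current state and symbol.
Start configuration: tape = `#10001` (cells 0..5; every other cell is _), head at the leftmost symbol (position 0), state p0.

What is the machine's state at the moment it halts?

p3

p0 | _[#]10001   read # → write 1, move -1, go to p2
p2 | [_]110001   read _ → write _, move +1, go to p4
p4 | _[1]10001   read 1 → write #, move +1, go to p0
p0 | _#[1]0001   read 1 → write #, move +1, go to p4
p4 | _##[0]001   read 0 → write #, move -1, go to p2
p2 | _#[#]#001   read # → write 0, move -1, go to p3
p3 | _[#]0#001   read # → write _, move +1, go to p4
p4 | __[0]#001   read 0 → write #, move -1, go to p2
p2 | _[_]##001   read _ → write _, move +1, go to p4
p4 | __[#]#001   read # → write #, move +1, go to p2
p2 | __#[#]001   read # → write 0, move -1, go to p3
p3 | __[#]0001   read # → write _, move +1, go to p4
p4 | ___[0]001   read 0 → write #, move -1, go to p2
p2 | __[_]#001   read _ → write _, move +1, go to p4
p4 | ___[#]001   read # → write #, move +1, go to p2
p2 | ___#[0]01   read 0 → write _, move +1, go to p0
p0 | ___#_[0]1   read 0 → write 0, move +1, go to p3
p3 | ___#_0[1]
No transition is defined for (p3, 1); M halts in state p3.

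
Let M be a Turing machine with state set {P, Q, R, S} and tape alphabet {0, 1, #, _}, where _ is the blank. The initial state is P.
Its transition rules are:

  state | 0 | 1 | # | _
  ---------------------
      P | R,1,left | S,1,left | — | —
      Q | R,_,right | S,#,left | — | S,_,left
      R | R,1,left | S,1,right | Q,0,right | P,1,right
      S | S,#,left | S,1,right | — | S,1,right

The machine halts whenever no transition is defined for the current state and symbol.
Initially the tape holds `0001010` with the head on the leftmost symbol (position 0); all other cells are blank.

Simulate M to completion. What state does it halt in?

P | _[0]001010   read 0 → write 1, move left, go to R
R | [_]1001010   read _ → write 1, move right, go to P
P | 1[1]001010   read 1 → write 1, move left, go to S
S | [1]1001010   read 1 → write 1, move right, go to S
S | 1[1]001010   read 1 → write 1, move right, go to S
S | 11[0]01010   read 0 → write #, move left, go to S
S | 1[1]#01010   read 1 → write 1, move right, go to S
S | 11[#]01010
No transition is defined for (S, #); M halts in state S.

S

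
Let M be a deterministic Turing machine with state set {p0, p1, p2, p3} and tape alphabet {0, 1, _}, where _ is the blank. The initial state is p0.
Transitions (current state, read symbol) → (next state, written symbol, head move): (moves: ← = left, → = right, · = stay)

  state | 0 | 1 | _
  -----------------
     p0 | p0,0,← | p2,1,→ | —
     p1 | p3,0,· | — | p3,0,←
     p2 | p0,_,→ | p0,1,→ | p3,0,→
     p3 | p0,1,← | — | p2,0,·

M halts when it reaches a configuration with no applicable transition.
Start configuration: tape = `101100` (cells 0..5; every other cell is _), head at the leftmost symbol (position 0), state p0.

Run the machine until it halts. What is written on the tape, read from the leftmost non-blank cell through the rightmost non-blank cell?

p0 | [1]01100   read 1 → write 1, move →, go to p2
p2 | 1[0]1100   read 0 → write _, move →, go to p0
p0 | 1_[1]100   read 1 → write 1, move →, go to p2
p2 | 1_1[1]00   read 1 → write 1, move →, go to p0
p0 | 1_11[0]0   read 0 → write 0, move ←, go to p0
p0 | 1_1[1]00   read 1 → write 1, move →, go to p2
p2 | 1_11[0]0   read 0 → write _, move →, go to p0
p0 | 1_11_[0]   read 0 → write 0, move ←, go to p0
p0 | 1_11[_]0
The non-blank tape span at halt is 1_11_0.

1_11_0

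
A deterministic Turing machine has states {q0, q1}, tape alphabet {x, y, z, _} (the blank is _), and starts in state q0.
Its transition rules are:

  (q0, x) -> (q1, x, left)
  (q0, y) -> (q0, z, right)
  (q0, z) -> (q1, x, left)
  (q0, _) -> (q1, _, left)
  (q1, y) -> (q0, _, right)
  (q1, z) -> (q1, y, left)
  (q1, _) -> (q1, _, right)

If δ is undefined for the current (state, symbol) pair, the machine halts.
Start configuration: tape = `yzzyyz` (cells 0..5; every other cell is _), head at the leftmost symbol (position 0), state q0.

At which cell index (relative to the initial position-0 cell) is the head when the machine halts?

state=q0 head=0 tape=_[y]zzyyz   (q0,y)→(q0,z,right)
state=q0 head=1 tape=_z[z]zyyz   (q0,z)→(q1,x,left)
state=q1 head=0 tape=_[z]xzyyz   (q1,z)→(q1,y,left)
state=q1 head=-1 tape=[_]yxzyyz   (q1,_)→(q1,_,right)
state=q1 head=0 tape=_[y]xzyyz   (q1,y)→(q0,_,right)
state=q0 head=1 tape=__[x]zyyz   (q0,x)→(q1,x,left)
state=q1 head=0 tape=_[_]xzyyz   (q1,_)→(q1,_,right)
state=q1 head=1 tape=__[x]zyyz
At halt the head is at cell 1.

1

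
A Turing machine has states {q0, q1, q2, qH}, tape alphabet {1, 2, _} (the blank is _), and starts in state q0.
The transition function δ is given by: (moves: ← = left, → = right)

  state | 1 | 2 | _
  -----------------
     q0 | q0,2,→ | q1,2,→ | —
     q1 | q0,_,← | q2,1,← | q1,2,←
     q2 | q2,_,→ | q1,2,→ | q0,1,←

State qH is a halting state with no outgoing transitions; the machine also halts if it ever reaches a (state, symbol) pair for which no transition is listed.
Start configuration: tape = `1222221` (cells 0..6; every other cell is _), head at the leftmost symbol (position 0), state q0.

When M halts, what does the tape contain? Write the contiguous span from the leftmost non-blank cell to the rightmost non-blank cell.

11222221

q0 | __[1]222221   read 1 → write 2, move →, go to q0
q0 | __2[2]22221   read 2 → write 2, move →, go to q1
q1 | __22[2]2221   read 2 → write 1, move ←, go to q2
q2 | __2[2]12221   read 2 → write 2, move →, go to q1
q1 | __22[1]2221   read 1 → write _, move ←, go to q0
q0 | __2[2]_2221   read 2 → write 2, move →, go to q1
q1 | __22[_]2221   read _ → write 2, move ←, go to q1
q1 | __2[2]22221   read 2 → write 1, move ←, go to q2
q2 | __[2]122221   read 2 → write 2, move →, go to q1
q1 | __2[1]22221   read 1 → write _, move ←, go to q0
q0 | __[2]_22221   read 2 → write 2, move →, go to q1
q1 | __2[_]22221   read _ → write 2, move ←, go to q1
q1 | __[2]222221   read 2 → write 1, move ←, go to q2
q2 | _[_]1222221   read _ → write 1, move ←, go to q0
q0 | [_]11222221
The non-blank tape span at halt is 11222221.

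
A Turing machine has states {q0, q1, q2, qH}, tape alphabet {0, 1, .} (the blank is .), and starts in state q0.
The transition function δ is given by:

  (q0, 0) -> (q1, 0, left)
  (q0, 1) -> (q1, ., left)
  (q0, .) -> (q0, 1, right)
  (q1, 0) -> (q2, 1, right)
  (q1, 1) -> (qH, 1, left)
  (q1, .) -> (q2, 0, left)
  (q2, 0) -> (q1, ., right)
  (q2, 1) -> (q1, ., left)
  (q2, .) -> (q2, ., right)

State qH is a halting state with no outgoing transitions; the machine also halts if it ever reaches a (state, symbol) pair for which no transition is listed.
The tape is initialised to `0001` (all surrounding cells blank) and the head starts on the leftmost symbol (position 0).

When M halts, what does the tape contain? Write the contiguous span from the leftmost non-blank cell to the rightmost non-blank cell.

q0 | ..[0]001   read 0 → write 0, move left, go to q1
q1 | .[.]0001   read . → write 0, move left, go to q2
q2 | [.]00001   read . → write ., move right, go to q2
q2 | .[0]0001   read 0 → write ., move right, go to q1
q1 | ..[0]001   read 0 → write 1, move right, go to q2
q2 | ..1[0]01   read 0 → write ., move right, go to q1
q1 | ..1.[0]1   read 0 → write 1, move right, go to q2
q2 | ..1.1[1]   read 1 → write ., move left, go to q1
q1 | ..1.[1].   read 1 → write 1, move left, go to qH
qH | ..1[.]1.
The non-blank tape span at halt is 1.1.

1.1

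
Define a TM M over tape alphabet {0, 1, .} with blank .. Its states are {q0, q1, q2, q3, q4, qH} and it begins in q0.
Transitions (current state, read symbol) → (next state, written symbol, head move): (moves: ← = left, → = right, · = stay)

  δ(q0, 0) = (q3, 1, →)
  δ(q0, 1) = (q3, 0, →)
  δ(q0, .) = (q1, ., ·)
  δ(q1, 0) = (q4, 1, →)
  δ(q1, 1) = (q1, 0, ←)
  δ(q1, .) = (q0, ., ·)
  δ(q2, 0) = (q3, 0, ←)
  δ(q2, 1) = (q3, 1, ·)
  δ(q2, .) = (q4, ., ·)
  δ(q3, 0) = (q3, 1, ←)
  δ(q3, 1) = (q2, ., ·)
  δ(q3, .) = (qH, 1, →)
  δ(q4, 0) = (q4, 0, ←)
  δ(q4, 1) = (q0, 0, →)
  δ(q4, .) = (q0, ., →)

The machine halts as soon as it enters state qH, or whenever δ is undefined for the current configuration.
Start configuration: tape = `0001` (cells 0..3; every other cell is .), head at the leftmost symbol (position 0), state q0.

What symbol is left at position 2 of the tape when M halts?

state=q0 head=0 tape=[0]001   (q0,0)→(q3,1,→)
state=q3 head=1 tape=1[0]01   (q3,0)→(q3,1,←)
state=q3 head=0 tape=[1]101   (q3,1)→(q2,.,·)
state=q2 head=0 tape=[.]101   (q2,.)→(q4,.,·)
state=q4 head=0 tape=[.]101   (q4,.)→(q0,.,→)
state=q0 head=1 tape=.[1]01   (q0,1)→(q3,0,→)
state=q3 head=2 tape=.0[0]1   (q3,0)→(q3,1,←)
state=q3 head=1 tape=.[0]11   (q3,0)→(q3,1,←)
state=q3 head=0 tape=[.]111   (q3,.)→(qH,1,→)
state=qH head=1 tape=1[1]11
Cell 2 holds 1 when M halts.

1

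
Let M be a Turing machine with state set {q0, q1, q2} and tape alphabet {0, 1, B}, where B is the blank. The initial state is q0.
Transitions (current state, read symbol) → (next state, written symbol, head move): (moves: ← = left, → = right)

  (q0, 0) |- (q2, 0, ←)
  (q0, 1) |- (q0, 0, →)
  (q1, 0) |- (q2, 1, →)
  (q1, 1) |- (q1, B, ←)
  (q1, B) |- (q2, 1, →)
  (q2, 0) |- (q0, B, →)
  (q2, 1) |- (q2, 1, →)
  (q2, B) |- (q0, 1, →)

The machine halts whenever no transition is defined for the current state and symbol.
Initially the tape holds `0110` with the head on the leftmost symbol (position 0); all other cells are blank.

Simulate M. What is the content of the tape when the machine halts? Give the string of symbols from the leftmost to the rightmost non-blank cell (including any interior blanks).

q0 | B[0]110B   read 0 → write 0, move ←, go to q2
q2 | [B]0110B   read B → write 1, move →, go to q0
q0 | 1[0]110B   read 0 → write 0, move ←, go to q2
q2 | [1]0110B   read 1 → write 1, move →, go to q2
q2 | 1[0]110B   read 0 → write B, move →, go to q0
q0 | 1B[1]10B   read 1 → write 0, move →, go to q0
q0 | 1B0[1]0B   read 1 → write 0, move →, go to q0
q0 | 1B00[0]B   read 0 → write 0, move ←, go to q2
q2 | 1B0[0]0B   read 0 → write B, move →, go to q0
q0 | 1B0B[0]B   read 0 → write 0, move ←, go to q2
q2 | 1B0[B]0B   read B → write 1, move →, go to q0
q0 | 1B01[0]B   read 0 → write 0, move ←, go to q2
q2 | 1B0[1]0B   read 1 → write 1, move →, go to q2
q2 | 1B01[0]B   read 0 → write B, move →, go to q0
q0 | 1B01B[B]
The non-blank tape span at halt is 1B01.

1B01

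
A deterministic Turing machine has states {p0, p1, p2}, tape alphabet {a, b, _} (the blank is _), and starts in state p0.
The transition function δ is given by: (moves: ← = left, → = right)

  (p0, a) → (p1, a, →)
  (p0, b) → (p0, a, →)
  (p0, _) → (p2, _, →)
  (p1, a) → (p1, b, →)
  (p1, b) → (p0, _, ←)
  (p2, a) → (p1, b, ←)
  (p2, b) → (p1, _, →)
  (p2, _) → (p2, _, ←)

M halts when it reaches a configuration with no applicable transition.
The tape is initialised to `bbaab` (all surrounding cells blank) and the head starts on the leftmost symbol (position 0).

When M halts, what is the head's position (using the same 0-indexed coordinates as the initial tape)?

-1

p0 | _[b]baab_   read b → write a, move →, go to p0
p0 | _a[b]aab_   read b → write a, move →, go to p0
p0 | _aa[a]ab_   read a → write a, move →, go to p1
p1 | _aaa[a]b_   read a → write b, move →, go to p1
p1 | _aaab[b]_   read b → write _, move ←, go to p0
p0 | _aaa[b]__   read b → write a, move →, go to p0
p0 | _aaaa[_]_   read _ → write _, move →, go to p2
p2 | _aaaa_[_]   read _ → write _, move ←, go to p2
p2 | _aaaa[_]_   read _ → write _, move ←, go to p2
p2 | _aaa[a]__   read a → write b, move ←, go to p1
p1 | _aa[a]b__   read a → write b, move →, go to p1
p1 | _aab[b]__   read b → write _, move ←, go to p0
p0 | _aa[b]___   read b → write a, move →, go to p0
p0 | _aaa[_]__   read _ → write _, move →, go to p2
p2 | _aaa_[_]_   read _ → write _, move ←, go to p2
p2 | _aaa[_]__   read _ → write _, move ←, go to p2
p2 | _aa[a]___   read a → write b, move ←, go to p1
p1 | _a[a]b___   read a → write b, move →, go to p1
p1 | _ab[b]___   read b → write _, move ←, go to p0
p0 | _a[b]____   read b → write a, move →, go to p0
p0 | _aa[_]___   read _ → write _, move →, go to p2
p2 | _aa_[_]__   read _ → write _, move ←, go to p2
p2 | _aa[_]___   read _ → write _, move ←, go to p2
p2 | _a[a]____   read a → write b, move ←, go to p1
p1 | _[a]b____   read a → write b, move →, go to p1
p1 | _b[b]____   read b → write _, move ←, go to p0
p0 | _[b]_____   read b → write a, move →, go to p0
p0 | _a[_]____   read _ → write _, move →, go to p2
p2 | _a_[_]___   read _ → write _, move ←, go to p2
p2 | _a[_]____   read _ → write _, move ←, go to p2
p2 | _[a]_____   read a → write b, move ←, go to p1
p1 | [_]b_____
At halt the head is at cell -1.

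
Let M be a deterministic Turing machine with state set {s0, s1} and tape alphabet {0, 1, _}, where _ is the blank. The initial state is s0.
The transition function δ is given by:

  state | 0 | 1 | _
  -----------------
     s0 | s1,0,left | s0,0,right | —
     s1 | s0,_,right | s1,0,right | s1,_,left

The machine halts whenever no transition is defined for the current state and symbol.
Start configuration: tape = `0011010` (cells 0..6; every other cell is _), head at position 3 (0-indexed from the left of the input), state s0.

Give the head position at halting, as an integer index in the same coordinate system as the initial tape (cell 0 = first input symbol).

3

state=s0 head=3 tape=001[1]010   (s0,1)→(s0,0,right)
state=s0 head=4 tape=0010[0]10   (s0,0)→(s1,0,left)
state=s1 head=3 tape=001[0]010   (s1,0)→(s0,_,right)
state=s0 head=4 tape=001_[0]10   (s0,0)→(s1,0,left)
state=s1 head=3 tape=001[_]010   (s1,_)→(s1,_,left)
state=s1 head=2 tape=00[1]_010   (s1,1)→(s1,0,right)
state=s1 head=3 tape=000[_]010   (s1,_)→(s1,_,left)
state=s1 head=2 tape=00[0]_010   (s1,0)→(s0,_,right)
state=s0 head=3 tape=00_[_]010
At halt the head is at cell 3.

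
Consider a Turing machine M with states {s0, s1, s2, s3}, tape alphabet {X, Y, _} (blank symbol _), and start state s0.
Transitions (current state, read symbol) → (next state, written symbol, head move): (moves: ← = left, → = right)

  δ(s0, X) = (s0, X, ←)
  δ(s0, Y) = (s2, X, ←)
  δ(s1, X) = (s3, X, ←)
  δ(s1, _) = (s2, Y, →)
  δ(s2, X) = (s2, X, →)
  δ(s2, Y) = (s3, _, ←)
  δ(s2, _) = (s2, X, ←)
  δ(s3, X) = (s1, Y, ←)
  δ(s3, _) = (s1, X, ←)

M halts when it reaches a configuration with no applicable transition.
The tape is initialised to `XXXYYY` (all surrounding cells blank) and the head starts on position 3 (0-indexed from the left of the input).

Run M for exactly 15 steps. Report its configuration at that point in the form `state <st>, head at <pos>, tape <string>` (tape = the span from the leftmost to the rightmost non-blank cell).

state s3, head at -2, tape YXY_XY_Y

state=s0 head=3 tape=__XXX[Y]YY   (s0,Y)→(s2,X,←)
state=s2 head=2 tape=__XX[X]XYY   (s2,X)→(s2,X,→)
state=s2 head=3 tape=__XXX[X]YY   (s2,X)→(s2,X,→)
state=s2 head=4 tape=__XXXX[Y]Y   (s2,Y)→(s3,_,←)
state=s3 head=3 tape=__XXX[X]_Y   (s3,X)→(s1,Y,←)
state=s1 head=2 tape=__XX[X]Y_Y   (s1,X)→(s3,X,←)
state=s3 head=1 tape=__X[X]XY_Y   (s3,X)→(s1,Y,←)
state=s1 head=0 tape=__[X]YXY_Y   (s1,X)→(s3,X,←)
state=s3 head=-1 tape=_[_]XYXY_Y   (s3,_)→(s1,X,←)
state=s1 head=-2 tape=[_]XXYXY_Y   (s1,_)→(s2,Y,→)
state=s2 head=-1 tape=Y[X]XYXY_Y   (s2,X)→(s2,X,→)
state=s2 head=0 tape=YX[X]YXY_Y   (s2,X)→(s2,X,→)
state=s2 head=1 tape=YXX[Y]XY_Y   (s2,Y)→(s3,_,←)
state=s3 head=0 tape=YX[X]_XY_Y   (s3,X)→(s1,Y,←)
state=s1 head=-1 tape=Y[X]Y_XY_Y   (s1,X)→(s3,X,←)
state=s3 head=-2 tape=[Y]XY_XY_Y
After 15 steps: state s3, head at -2, tape YXY_XY_Y.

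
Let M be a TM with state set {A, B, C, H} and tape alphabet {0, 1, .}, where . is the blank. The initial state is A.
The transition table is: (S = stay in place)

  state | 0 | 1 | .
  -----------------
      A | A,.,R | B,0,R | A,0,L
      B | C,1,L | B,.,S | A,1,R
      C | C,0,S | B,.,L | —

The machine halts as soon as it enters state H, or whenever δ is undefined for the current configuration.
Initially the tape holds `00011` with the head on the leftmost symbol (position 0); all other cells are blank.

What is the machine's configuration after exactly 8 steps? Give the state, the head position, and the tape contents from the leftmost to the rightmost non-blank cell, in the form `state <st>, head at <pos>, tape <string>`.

A | [0]0011.   read 0 → write ., move R, go to A
A | .[0]011.   read 0 → write ., move R, go to A
A | ..[0]11.   read 0 → write ., move R, go to A
A | ...[1]1.   read 1 → write 0, move R, go to B
B | ...0[1].   read 1 → write ., move S, go to B
B | ...0[.].   read . → write 1, move R, go to A
A | ...01[.]   read . → write 0, move L, go to A
A | ...0[1]0   read 1 → write 0, move R, go to B
B | ...00[0]
After 8 steps: state B, head at 5, tape 000.

state B, head at 5, tape 000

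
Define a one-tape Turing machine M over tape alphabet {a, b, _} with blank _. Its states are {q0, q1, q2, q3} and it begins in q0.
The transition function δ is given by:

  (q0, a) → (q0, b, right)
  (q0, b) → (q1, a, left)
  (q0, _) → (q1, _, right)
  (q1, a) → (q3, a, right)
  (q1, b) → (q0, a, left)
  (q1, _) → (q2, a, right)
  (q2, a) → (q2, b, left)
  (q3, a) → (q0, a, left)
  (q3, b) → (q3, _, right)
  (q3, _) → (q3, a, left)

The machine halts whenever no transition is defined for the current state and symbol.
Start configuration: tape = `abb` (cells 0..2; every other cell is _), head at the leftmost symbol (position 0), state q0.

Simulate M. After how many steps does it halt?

14

state=q0 head=0 tape=__[a]bb   (q0,a)→(q0,b,right)
state=q0 head=1 tape=__b[b]b   (q0,b)→(q1,a,left)
state=q1 head=0 tape=__[b]ab   (q1,b)→(q0,a,left)
state=q0 head=-1 tape=_[_]aab   (q0,_)→(q1,_,right)
state=q1 head=0 tape=__[a]ab   (q1,a)→(q3,a,right)
state=q3 head=1 tape=__a[a]b   (q3,a)→(q0,a,left)
state=q0 head=0 tape=__[a]ab   (q0,a)→(q0,b,right)
state=q0 head=1 tape=__b[a]b   (q0,a)→(q0,b,right)
state=q0 head=2 tape=__bb[b]   (q0,b)→(q1,a,left)
state=q1 head=1 tape=__b[b]a   (q1,b)→(q0,a,left)
state=q0 head=0 tape=__[b]aa   (q0,b)→(q1,a,left)
state=q1 head=-1 tape=_[_]aaa   (q1,_)→(q2,a,right)
state=q2 head=0 tape=_a[a]aa   (q2,a)→(q2,b,left)
state=q2 head=-1 tape=_[a]baa   (q2,a)→(q2,b,left)
state=q2 head=-2 tape=[_]bbaa
M halts after 14 transitions.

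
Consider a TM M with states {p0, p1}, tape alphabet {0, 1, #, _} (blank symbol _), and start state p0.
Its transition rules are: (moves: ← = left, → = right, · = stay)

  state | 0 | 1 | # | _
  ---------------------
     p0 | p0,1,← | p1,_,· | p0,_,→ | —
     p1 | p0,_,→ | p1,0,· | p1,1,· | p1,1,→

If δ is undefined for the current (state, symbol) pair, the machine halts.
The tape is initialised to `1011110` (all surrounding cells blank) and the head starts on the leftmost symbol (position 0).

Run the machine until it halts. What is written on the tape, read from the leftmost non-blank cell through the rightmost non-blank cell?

1_1_1_1

state=p0 head=0 tape=[1]011110   (p0,1)→(p1,_,·)
state=p1 head=0 tape=[_]011110   (p1,_)→(p1,1,→)
state=p1 head=1 tape=1[0]11110   (p1,0)→(p0,_,→)
state=p0 head=2 tape=1_[1]1110   (p0,1)→(p1,_,·)
state=p1 head=2 tape=1_[_]1110   (p1,_)→(p1,1,→)
state=p1 head=3 tape=1_1[1]110   (p1,1)→(p1,0,·)
state=p1 head=3 tape=1_1[0]110   (p1,0)→(p0,_,→)
state=p0 head=4 tape=1_1_[1]10   (p0,1)→(p1,_,·)
state=p1 head=4 tape=1_1_[_]10   (p1,_)→(p1,1,→)
state=p1 head=5 tape=1_1_1[1]0   (p1,1)→(p1,0,·)
state=p1 head=5 tape=1_1_1[0]0   (p1,0)→(p0,_,→)
state=p0 head=6 tape=1_1_1_[0]   (p0,0)→(p0,1,←)
state=p0 head=5 tape=1_1_1[_]1
The non-blank tape span at halt is 1_1_1_1.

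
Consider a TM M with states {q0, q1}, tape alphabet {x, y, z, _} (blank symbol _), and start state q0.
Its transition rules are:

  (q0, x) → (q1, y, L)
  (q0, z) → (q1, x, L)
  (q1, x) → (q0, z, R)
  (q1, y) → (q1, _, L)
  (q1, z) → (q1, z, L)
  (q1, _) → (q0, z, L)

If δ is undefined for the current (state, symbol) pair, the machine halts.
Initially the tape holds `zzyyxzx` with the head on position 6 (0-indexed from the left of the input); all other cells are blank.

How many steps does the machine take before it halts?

q0 | __zzyyxz[x]   read x → write y, move L, go to q1
q1 | __zzyyx[z]y   read z → write z, move L, go to q1
q1 | __zzyy[x]zy   read x → write z, move R, go to q0
q0 | __zzyyz[z]y   read z → write x, move L, go to q1
q1 | __zzyy[z]xy   read z → write z, move L, go to q1
q1 | __zzy[y]zxy   read y → write _, move L, go to q1
q1 | __zz[y]_zxy   read y → write _, move L, go to q1
q1 | __z[z]__zxy   read z → write z, move L, go to q1
q1 | __[z]z__zxy   read z → write z, move L, go to q1
q1 | _[_]zz__zxy   read _ → write z, move L, go to q0
q0 | [_]zzz__zxy
M halts after 10 transitions.

10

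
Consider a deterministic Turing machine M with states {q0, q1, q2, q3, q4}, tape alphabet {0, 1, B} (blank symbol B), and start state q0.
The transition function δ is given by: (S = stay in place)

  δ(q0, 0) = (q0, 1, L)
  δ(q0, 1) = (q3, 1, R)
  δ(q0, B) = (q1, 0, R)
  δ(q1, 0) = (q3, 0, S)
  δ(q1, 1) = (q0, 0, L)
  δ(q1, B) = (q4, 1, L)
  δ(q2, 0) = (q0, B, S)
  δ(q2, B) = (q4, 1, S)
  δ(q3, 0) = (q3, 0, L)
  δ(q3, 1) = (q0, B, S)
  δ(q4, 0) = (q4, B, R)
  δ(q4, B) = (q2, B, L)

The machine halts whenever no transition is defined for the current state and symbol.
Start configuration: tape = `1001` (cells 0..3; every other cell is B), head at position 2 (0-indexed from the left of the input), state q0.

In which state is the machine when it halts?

q3

q0 | B10[0]1   read 0 → write 1, move L, go to q0
q0 | B1[0]11   read 0 → write 1, move L, go to q0
q0 | B[1]111   read 1 → write 1, move R, go to q3
q3 | B1[1]11   read 1 → write B, move S, go to q0
q0 | B1[B]11   read B → write 0, move R, go to q1
q1 | B10[1]1   read 1 → write 0, move L, go to q0
q0 | B1[0]01   read 0 → write 1, move L, go to q0
q0 | B[1]101   read 1 → write 1, move R, go to q3
q3 | B1[1]01   read 1 → write B, move S, go to q0
q0 | B1[B]01   read B → write 0, move R, go to q1
q1 | B10[0]1   read 0 → write 0, move S, go to q3
q3 | B10[0]1   read 0 → write 0, move L, go to q3
q3 | B1[0]01   read 0 → write 0, move L, go to q3
q3 | B[1]001   read 1 → write B, move S, go to q0
q0 | B[B]001   read B → write 0, move R, go to q1
q1 | B0[0]01   read 0 → write 0, move S, go to q3
q3 | B0[0]01   read 0 → write 0, move L, go to q3
q3 | B[0]001   read 0 → write 0, move L, go to q3
q3 | [B]0001
No transition is defined for (q3, B); M halts in state q3.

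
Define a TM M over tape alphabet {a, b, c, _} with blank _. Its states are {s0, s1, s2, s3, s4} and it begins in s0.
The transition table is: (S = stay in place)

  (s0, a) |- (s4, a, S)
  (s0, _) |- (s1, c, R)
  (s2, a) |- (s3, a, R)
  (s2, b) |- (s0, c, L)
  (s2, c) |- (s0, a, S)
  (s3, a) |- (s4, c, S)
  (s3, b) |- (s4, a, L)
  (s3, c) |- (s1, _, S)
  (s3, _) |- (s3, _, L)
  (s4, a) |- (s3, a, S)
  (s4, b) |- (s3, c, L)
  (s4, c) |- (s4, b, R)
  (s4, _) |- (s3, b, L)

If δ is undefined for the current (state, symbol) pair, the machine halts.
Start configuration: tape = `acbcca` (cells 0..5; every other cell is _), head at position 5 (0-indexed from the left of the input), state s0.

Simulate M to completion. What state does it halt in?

s0 | acbcc[a]_   read a → write a, move S, go to s4
s4 | acbcc[a]_   read a → write a, move S, go to s3
s3 | acbcc[a]_   read a → write c, move S, go to s4
s4 | acbcc[c]_   read c → write b, move R, go to s4
s4 | acbccb[_]   read _ → write b, move L, go to s3
s3 | acbcc[b]b   read b → write a, move L, go to s4
s4 | acbc[c]ab   read c → write b, move R, go to s4
s4 | acbcb[a]b   read a → write a, move S, go to s3
s3 | acbcb[a]b   read a → write c, move S, go to s4
s4 | acbcb[c]b   read c → write b, move R, go to s4
s4 | acbcbb[b]   read b → write c, move L, go to s3
s3 | acbcb[b]c   read b → write a, move L, go to s4
s4 | acbc[b]ac   read b → write c, move L, go to s3
s3 | acb[c]cac   read c → write _, move S, go to s1
s1 | acb[_]cac
No transition is defined for (s1, _); M halts in state s1.

s1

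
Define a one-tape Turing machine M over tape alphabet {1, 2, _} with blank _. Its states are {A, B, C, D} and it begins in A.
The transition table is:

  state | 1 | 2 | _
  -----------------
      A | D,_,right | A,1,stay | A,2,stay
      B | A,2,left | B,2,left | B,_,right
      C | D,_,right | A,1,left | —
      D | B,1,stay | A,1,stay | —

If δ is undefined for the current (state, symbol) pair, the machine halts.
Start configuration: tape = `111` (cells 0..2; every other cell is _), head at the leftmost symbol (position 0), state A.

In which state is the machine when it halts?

D

state=A head=0 tape=[1]11_   (A,1)→(D,_,right)
state=D head=1 tape=_[1]1_   (D,1)→(B,1,stay)
state=B head=1 tape=_[1]1_   (B,1)→(A,2,left)
state=A head=0 tape=[_]21_   (A,_)→(A,2,stay)
state=A head=0 tape=[2]21_   (A,2)→(A,1,stay)
state=A head=0 tape=[1]21_   (A,1)→(D,_,right)
state=D head=1 tape=_[2]1_   (D,2)→(A,1,stay)
state=A head=1 tape=_[1]1_   (A,1)→(D,_,right)
state=D head=2 tape=__[1]_   (D,1)→(B,1,stay)
state=B head=2 tape=__[1]_   (B,1)→(A,2,left)
state=A head=1 tape=_[_]2_   (A,_)→(A,2,stay)
state=A head=1 tape=_[2]2_   (A,2)→(A,1,stay)
state=A head=1 tape=_[1]2_   (A,1)→(D,_,right)
state=D head=2 tape=__[2]_   (D,2)→(A,1,stay)
state=A head=2 tape=__[1]_   (A,1)→(D,_,right)
state=D head=3 tape=___[_]
No transition is defined for (D, _); M halts in state D.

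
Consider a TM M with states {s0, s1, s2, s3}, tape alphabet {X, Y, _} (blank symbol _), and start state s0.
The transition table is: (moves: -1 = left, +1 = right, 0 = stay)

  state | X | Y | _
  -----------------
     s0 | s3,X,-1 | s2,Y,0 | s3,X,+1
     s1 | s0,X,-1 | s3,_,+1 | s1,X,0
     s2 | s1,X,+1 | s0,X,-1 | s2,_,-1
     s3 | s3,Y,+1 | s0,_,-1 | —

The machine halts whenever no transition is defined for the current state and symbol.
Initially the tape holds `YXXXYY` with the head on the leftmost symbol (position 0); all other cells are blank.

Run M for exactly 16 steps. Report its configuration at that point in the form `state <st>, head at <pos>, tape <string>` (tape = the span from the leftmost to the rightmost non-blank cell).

state s0, head at -1, tape XXXXX_Y

state=s0 head=0 tape=_[Y]XXXYY   (s0,Y)→(s2,Y,0)
state=s2 head=0 tape=_[Y]XXXYY   (s2,Y)→(s0,X,-1)
state=s0 head=-1 tape=[_]XXXXYY   (s0,_)→(s3,X,+1)
state=s3 head=0 tape=X[X]XXXYY   (s3,X)→(s3,Y,+1)
state=s3 head=1 tape=XY[X]XXYY   (s3,X)→(s3,Y,+1)
state=s3 head=2 tape=XYY[X]XYY   (s3,X)→(s3,Y,+1)
state=s3 head=3 tape=XYYY[X]YY   (s3,X)→(s3,Y,+1)
state=s3 head=4 tape=XYYYY[Y]Y   (s3,Y)→(s0,_,-1)
state=s0 head=3 tape=XYYY[Y]_Y   (s0,Y)→(s2,Y,0)
state=s2 head=3 tape=XYYY[Y]_Y   (s2,Y)→(s0,X,-1)
state=s0 head=2 tape=XYY[Y]X_Y   (s0,Y)→(s2,Y,0)
state=s2 head=2 tape=XYY[Y]X_Y   (s2,Y)→(s0,X,-1)
state=s0 head=1 tape=XY[Y]XX_Y   (s0,Y)→(s2,Y,0)
state=s2 head=1 tape=XY[Y]XX_Y   (s2,Y)→(s0,X,-1)
state=s0 head=0 tape=X[Y]XXX_Y   (s0,Y)→(s2,Y,0)
state=s2 head=0 tape=X[Y]XXX_Y   (s2,Y)→(s0,X,-1)
state=s0 head=-1 tape=[X]XXXX_Y
After 16 steps: state s0, head at -1, tape XXXXX_Y.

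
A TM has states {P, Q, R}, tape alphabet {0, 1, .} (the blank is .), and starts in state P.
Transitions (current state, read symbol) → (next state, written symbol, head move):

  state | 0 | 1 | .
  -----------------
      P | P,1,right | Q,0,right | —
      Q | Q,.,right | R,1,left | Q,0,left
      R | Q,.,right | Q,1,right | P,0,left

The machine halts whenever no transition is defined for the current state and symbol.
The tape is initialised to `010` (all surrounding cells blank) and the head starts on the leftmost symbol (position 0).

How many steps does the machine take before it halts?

state=P head=0 tape=..[0]10..   (P,0)→(P,1,right)
state=P head=1 tape=..1[1]0..   (P,1)→(Q,0,right)
state=Q head=2 tape=..10[0]..   (Q,0)→(Q,.,right)
state=Q head=3 tape=..10.[.].   (Q,.)→(Q,0,left)
state=Q head=2 tape=..10[.]0.   (Q,.)→(Q,0,left)
state=Q head=1 tape=..1[0]00.   (Q,0)→(Q,.,right)
state=Q head=2 tape=..1.[0]0.   (Q,0)→(Q,.,right)
state=Q head=3 tape=..1..[0].   (Q,0)→(Q,.,right)
state=Q head=4 tape=..1...[.]   (Q,.)→(Q,0,left)
state=Q head=3 tape=..1..[.]0   (Q,.)→(Q,0,left)
state=Q head=2 tape=..1.[.]00   (Q,.)→(Q,0,left)
state=Q head=1 tape=..1[.]000   (Q,.)→(Q,0,left)
state=Q head=0 tape=..[1]0000   (Q,1)→(R,1,left)
state=R head=-1 tape=.[.]10000   (R,.)→(P,0,left)
state=P head=-2 tape=[.]010000
M halts after 14 transitions.

14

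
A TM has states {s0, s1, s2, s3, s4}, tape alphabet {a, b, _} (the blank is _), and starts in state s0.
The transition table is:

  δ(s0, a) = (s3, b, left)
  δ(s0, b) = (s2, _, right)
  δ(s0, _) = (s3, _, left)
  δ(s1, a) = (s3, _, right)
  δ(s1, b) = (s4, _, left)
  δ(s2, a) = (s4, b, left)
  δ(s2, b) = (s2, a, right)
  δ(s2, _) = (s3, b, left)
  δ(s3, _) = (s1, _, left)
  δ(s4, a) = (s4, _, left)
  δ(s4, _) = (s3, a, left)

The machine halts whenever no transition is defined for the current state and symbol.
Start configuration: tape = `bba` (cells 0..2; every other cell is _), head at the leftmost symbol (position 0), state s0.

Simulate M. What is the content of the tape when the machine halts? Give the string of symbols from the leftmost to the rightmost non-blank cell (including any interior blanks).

s0 | __[b]ba   read b → write _, move right, go to s2
s2 | ___[b]a   read b → write a, move right, go to s2
s2 | ___a[a]   read a → write b, move left, go to s4
s4 | ___[a]b   read a → write _, move left, go to s4
s4 | __[_]_b   read _ → write a, move left, go to s3
s3 | _[_]a_b   read _ → write _, move left, go to s1
s1 | [_]_a_b
The non-blank tape span at halt is a_b.

a_b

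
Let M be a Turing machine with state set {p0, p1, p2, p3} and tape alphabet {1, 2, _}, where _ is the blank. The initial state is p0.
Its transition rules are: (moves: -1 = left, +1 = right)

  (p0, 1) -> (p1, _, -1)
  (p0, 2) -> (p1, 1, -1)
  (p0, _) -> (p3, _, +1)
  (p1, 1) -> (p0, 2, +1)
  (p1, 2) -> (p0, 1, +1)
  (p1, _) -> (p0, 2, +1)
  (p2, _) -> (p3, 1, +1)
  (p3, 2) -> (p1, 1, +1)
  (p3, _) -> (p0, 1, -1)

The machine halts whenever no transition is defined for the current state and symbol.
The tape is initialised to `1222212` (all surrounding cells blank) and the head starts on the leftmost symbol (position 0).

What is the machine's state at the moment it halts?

p3

state=p0 head=0 tape=_[1]222212_   (p0,1)→(p1,_,-1)
state=p1 head=-1 tape=[_]_222212_   (p1,_)→(p0,2,+1)
state=p0 head=0 tape=2[_]222212_   (p0,_)→(p3,_,+1)
state=p3 head=1 tape=2_[2]22212_   (p3,2)→(p1,1,+1)
state=p1 head=2 tape=2_1[2]2212_   (p1,2)→(p0,1,+1)
state=p0 head=3 tape=2_11[2]212_   (p0,2)→(p1,1,-1)
state=p1 head=2 tape=2_1[1]1212_   (p1,1)→(p0,2,+1)
state=p0 head=3 tape=2_12[1]212_   (p0,1)→(p1,_,-1)
state=p1 head=2 tape=2_1[2]_212_   (p1,2)→(p0,1,+1)
state=p0 head=3 tape=2_11[_]212_   (p0,_)→(p3,_,+1)
state=p3 head=4 tape=2_11_[2]12_   (p3,2)→(p1,1,+1)
state=p1 head=5 tape=2_11_1[1]2_   (p1,1)→(p0,2,+1)
state=p0 head=6 tape=2_11_12[2]_   (p0,2)→(p1,1,-1)
state=p1 head=5 tape=2_11_1[2]1_   (p1,2)→(p0,1,+1)
state=p0 head=6 tape=2_11_11[1]_   (p0,1)→(p1,_,-1)
state=p1 head=5 tape=2_11_1[1]__   (p1,1)→(p0,2,+1)
state=p0 head=6 tape=2_11_12[_]_   (p0,_)→(p3,_,+1)
state=p3 head=7 tape=2_11_12_[_]   (p3,_)→(p0,1,-1)
state=p0 head=6 tape=2_11_12[_]1   (p0,_)→(p3,_,+1)
state=p3 head=7 tape=2_11_12_[1]
No transition is defined for (p3, 1); M halts in state p3.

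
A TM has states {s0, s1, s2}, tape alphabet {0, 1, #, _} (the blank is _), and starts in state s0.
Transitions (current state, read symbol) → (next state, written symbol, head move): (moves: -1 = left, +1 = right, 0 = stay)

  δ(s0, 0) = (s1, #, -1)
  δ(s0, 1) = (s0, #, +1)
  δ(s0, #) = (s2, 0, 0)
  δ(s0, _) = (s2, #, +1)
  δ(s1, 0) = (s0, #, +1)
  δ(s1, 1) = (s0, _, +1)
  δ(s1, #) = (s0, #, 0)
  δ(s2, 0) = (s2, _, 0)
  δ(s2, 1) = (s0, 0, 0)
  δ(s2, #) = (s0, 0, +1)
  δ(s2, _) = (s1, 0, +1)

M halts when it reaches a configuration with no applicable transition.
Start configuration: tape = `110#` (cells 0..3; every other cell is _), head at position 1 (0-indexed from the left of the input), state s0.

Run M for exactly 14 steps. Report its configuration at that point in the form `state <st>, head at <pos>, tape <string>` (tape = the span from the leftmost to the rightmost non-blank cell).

state s1, head at 4, tape 1000

state=s0 head=1 tape=1[1]0#_   (s0,1)→(s0,#,+1)
state=s0 head=2 tape=1#[0]#_   (s0,0)→(s1,#,-1)
state=s1 head=1 tape=1[#]##_   (s1,#)→(s0,#,0)
state=s0 head=1 tape=1[#]##_   (s0,#)→(s2,0,0)
state=s2 head=1 tape=1[0]##_   (s2,0)→(s2,_,0)
state=s2 head=1 tape=1[_]##_   (s2,_)→(s1,0,+1)
state=s1 head=2 tape=10[#]#_   (s1,#)→(s0,#,0)
state=s0 head=2 tape=10[#]#_   (s0,#)→(s2,0,0)
state=s2 head=2 tape=10[0]#_   (s2,0)→(s2,_,0)
state=s2 head=2 tape=10[_]#_   (s2,_)→(s1,0,+1)
state=s1 head=3 tape=100[#]_   (s1,#)→(s0,#,0)
state=s0 head=3 tape=100[#]_   (s0,#)→(s2,0,0)
state=s2 head=3 tape=100[0]_   (s2,0)→(s2,_,0)
state=s2 head=3 tape=100[_]_   (s2,_)→(s1,0,+1)
state=s1 head=4 tape=1000[_]
After 14 steps: state s1, head at 4, tape 1000.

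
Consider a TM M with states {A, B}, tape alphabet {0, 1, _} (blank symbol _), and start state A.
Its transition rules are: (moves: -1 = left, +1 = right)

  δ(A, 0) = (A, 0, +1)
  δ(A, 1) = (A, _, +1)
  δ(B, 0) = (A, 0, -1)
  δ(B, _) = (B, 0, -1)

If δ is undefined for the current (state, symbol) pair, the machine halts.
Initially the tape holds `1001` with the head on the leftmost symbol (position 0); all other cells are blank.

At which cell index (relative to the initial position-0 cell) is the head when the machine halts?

4

A | [1]001_   read 1 → write _, move +1, go to A
A | _[0]01_   read 0 → write 0, move +1, go to A
A | _0[0]1_   read 0 → write 0, move +1, go to A
A | _00[1]_   read 1 → write _, move +1, go to A
A | _00_[_]
At halt the head is at cell 4.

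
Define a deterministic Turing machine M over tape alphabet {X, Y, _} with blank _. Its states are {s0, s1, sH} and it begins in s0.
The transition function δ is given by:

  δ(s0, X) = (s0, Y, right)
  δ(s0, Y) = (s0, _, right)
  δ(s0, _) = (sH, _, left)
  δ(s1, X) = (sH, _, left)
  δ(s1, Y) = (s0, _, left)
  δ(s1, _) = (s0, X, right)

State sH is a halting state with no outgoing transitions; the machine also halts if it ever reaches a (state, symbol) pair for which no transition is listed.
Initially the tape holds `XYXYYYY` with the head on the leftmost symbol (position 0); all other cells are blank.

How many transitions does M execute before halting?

state=s0 head=0 tape=[X]YXYYYY_   (s0,X)→(s0,Y,right)
state=s0 head=1 tape=Y[Y]XYYYY_   (s0,Y)→(s0,_,right)
state=s0 head=2 tape=Y_[X]YYYY_   (s0,X)→(s0,Y,right)
state=s0 head=3 tape=Y_Y[Y]YYY_   (s0,Y)→(s0,_,right)
state=s0 head=4 tape=Y_Y_[Y]YY_   (s0,Y)→(s0,_,right)
state=s0 head=5 tape=Y_Y__[Y]Y_   (s0,Y)→(s0,_,right)
state=s0 head=6 tape=Y_Y___[Y]_   (s0,Y)→(s0,_,right)
state=s0 head=7 tape=Y_Y____[_]   (s0,_)→(sH,_,left)
state=sH head=6 tape=Y_Y___[_]_
M halts after 8 transitions.

8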